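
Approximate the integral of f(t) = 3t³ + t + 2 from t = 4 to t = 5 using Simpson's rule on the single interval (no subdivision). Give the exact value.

S = (b−a)/6 · [f(4) + 4f(4.5) + f(5)] = 0.166667·[198 + 4·279.875 + 382] = 283.25.

283.25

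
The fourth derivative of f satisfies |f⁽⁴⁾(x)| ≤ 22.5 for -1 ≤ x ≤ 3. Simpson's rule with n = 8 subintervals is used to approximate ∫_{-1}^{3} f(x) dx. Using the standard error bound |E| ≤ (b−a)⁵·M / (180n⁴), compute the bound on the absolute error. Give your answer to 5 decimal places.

|E| ≤ (4)⁵·22.5 / (180·8⁴) = 23040/737280 = 0.03125.

0.03125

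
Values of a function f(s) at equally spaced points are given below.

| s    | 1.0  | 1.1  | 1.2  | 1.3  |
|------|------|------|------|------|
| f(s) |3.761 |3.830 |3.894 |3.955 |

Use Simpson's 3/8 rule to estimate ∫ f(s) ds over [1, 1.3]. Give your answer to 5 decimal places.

h = 0.1, n = 3.
(3h/8)·[y₀ + 3y₁ + 3y₂ + y₃] = 0.0375·(30.888) = 1.15830.

1.15830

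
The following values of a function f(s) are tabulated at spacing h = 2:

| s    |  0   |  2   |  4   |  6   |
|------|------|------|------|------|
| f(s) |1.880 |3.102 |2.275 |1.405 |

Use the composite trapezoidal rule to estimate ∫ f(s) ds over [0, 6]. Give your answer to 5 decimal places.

14.03900

h = 2, n = 3.
(h/2)·[y₀ + 2y₁ + 2y₂ + y₃] = 1·(14.039) = 14.03900.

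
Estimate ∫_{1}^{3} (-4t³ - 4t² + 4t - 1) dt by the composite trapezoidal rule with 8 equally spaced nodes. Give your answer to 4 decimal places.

h = (3 − 1)/7 = 0.285714.
Nodes t₀,…,t₇ = 1, 1.285714, 1.571429, 1.857143, 2.142857, 2.428571, 2.714286, 3.
f(t) = -4t³ - 4t² + 4t - 1: f₀=-5, f₁=-10.970845, f₂=-20.113703, f₃=-32.988338, f₄=-50.154519, f₅=-72.172012, f₆=-99.600583, f₇=-133.
(h/2)·[f₀ + 2f₁ + 2f₂ + 2f₃ + 2f₄ + 2f₅ + 2f₆ + f₇] = 0.142857·(-710) = -101.4286.

-101.4286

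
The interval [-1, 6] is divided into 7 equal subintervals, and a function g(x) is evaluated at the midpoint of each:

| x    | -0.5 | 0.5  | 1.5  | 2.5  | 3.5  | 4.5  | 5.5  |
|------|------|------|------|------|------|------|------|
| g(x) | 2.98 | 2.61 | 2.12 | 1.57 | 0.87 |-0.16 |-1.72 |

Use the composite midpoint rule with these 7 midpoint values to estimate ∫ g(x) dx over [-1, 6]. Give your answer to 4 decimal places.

8.2700

h = 1, n = 7.
h·[y(m₁) + y(m₂) + y(m₃) + y(m₄) + y(m₅) + y(m₆) + y(m₇)] = 1·(8.27) = 8.2700.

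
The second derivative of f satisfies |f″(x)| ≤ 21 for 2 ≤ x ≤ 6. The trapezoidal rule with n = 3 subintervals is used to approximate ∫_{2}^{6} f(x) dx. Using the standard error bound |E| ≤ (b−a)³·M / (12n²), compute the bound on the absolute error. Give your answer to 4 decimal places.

|E| ≤ (4)³·21 / (12·3²) = 1344/108 = 12.4444.

12.4444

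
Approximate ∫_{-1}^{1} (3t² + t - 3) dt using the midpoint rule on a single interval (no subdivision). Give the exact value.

M = (b−a)·f(0) = 2·(-3) = -6.

-6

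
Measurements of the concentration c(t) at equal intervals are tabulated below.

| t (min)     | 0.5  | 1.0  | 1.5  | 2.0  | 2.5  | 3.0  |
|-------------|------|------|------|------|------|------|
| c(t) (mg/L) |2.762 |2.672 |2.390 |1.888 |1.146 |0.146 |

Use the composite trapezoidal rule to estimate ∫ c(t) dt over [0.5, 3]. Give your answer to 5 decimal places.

h = 0.5, n = 5.
(h/2)·[y₀ + 2y₁ + 2y₂ + 2y₃ + 2y₄ + y₅] = 0.25·(19.100) = 4.77500.

4.77500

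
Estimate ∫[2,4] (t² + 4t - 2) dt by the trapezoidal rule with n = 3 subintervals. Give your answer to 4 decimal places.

38.8148

h = (4 − 2)/3 = 0.666667.
Nodes t₀,…,t₃ = 2, 2.666667, 3.333333, 4.
f(t) = t² + 4t - 2: f₀=10, f₁=15.777778, f₂=22.444444, f₃=30.
(h/2)·[f₀ + 2f₁ + 2f₂ + f₃] = 0.333333·(116.444444) = 38.8148.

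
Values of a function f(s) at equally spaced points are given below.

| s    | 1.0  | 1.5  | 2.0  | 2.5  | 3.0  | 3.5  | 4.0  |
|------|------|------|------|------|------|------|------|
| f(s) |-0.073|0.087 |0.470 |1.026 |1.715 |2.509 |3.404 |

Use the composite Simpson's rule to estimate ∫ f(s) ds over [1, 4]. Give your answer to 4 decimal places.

h = 0.5, n = 6.
(h/3)·[y₀ + 4y₁ + 2y₂ + 4y₃ + 2y₄ + 4y₅ + y₆] = 0.166667·(22.189) = 3.6982.

3.6982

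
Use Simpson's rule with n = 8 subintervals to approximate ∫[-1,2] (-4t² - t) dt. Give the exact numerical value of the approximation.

h = (2 − (-1))/8 = 0.375.
Nodes t₀,…,t₈ = -1, -0.625, -0.25, 0.125, 0.5, 0.875, 1.25, 1.625, 2.
f(t) = -4t² - t: f₀=-3, f₁=-0.9375, f₂=0, f₃=-0.1875, f₄=-1.5, f₅=-3.9375, f₆=-7.5, f₇=-12.1875, f₈=-18.
(h/3)·[f₀ + 4f₁ + 2f₂ + 4f₃ + 2f₄ + 4f₅ + 2f₆ + 4f₇ + f₈] = 0.125·(-108) = -13.5.

-13.5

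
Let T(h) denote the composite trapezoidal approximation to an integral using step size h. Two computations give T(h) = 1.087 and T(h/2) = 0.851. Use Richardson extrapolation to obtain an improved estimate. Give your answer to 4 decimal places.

0.7723

R = (4·T(h/2) − T(h)) / 3 = (4·0.851 − 1.087)/3 = (2.317)/3 = 0.7723.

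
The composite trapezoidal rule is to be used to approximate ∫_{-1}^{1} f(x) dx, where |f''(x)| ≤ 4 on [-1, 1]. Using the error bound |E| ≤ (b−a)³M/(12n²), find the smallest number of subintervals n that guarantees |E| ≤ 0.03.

10

Need 32/(12n²) ≤ 0.03.
n² ≥ 32/(12·0.03) = 88.8889 ⇒ n ≥ 9.4281, so the smallest n is 10.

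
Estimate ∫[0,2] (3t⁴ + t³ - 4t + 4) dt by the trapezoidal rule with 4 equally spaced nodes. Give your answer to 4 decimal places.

h = (2 − 0)/3 = 0.666667.
Nodes t₀,…,t₃ = 0, 0.666667, 1.333333, 2.
f(t) = 3t⁴ + t³ - 4t + 4: f₀=4, f₁=2.222222, f₂=10.518519, f₃=52.
(h/2)·[f₀ + 2f₁ + 2f₂ + f₃] = 0.333333·(81.481481) = 27.1605.

27.1605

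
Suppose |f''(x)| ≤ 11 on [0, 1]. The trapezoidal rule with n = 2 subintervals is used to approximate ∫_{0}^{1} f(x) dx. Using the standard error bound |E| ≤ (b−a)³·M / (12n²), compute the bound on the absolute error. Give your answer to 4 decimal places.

0.2292

|E| ≤ (1)³·11 / (12·2²) = 11/48 = 0.2292.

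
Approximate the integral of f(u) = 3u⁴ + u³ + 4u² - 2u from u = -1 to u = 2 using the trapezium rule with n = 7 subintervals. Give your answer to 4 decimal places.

34.6980

h = (2 − (-1))/7 = 0.428571.
Nodes u₀,…,u₇ = -1, -0.571429, -0.142857, 0.285714, 0.714286, 1.142857, 1.571429, 2.
f(u) = 3u⁴ + u³ + 4u² - 2u: f₀=8, f₁=2.582257, f₂=0.365681, f₃=-0.201583, f₄=1.757601, f₅=9.549354, f₆=28.908788, f₇=68.
(h/2)·[f₀ + 2f₁ + 2f₂ + 2f₃ + 2f₄ + 2f₅ + 2f₆ + f₇] = 0.214286·(161.924198) = 34.6980.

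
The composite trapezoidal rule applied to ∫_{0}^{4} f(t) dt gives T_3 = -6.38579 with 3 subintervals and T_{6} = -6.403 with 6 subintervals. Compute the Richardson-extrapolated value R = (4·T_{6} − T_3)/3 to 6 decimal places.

-6.408737

R = (4·T_{6} − T_3) / 3 = (4·(-6.403) − (-6.38579))/3 = (-19.22621)/3 = -6.408737.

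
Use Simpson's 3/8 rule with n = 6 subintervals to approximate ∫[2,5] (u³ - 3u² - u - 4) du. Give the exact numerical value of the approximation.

12.75

h = (5 − 2)/6 = 0.5.
Nodes u₀,…,u₆ = 2, 2.5, 3, 3.5, 4, 4.5, 5.
f(u) = u³ - 3u² - u - 4: f₀=-10, f₁=-9.625, f₂=-7, f₃=-1.375, f₄=8, f₅=21.875, f₆=41.
(3h/8)·[f₀ + 3f₁ + 3f₂ + 2f₃ + 3f₄ + 3f₅ + f₆] = 0.1875·(68) = 12.75.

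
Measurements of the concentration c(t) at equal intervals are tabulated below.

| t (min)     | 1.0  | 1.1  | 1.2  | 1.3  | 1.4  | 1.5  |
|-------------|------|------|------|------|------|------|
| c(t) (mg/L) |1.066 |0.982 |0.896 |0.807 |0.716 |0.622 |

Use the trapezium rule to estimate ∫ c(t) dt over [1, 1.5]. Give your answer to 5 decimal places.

h = 0.1, n = 5.
(h/2)·[y₀ + 2y₁ + 2y₂ + 2y₃ + 2y₄ + y₅] = 0.05·(8.490) = 0.42450.

0.42450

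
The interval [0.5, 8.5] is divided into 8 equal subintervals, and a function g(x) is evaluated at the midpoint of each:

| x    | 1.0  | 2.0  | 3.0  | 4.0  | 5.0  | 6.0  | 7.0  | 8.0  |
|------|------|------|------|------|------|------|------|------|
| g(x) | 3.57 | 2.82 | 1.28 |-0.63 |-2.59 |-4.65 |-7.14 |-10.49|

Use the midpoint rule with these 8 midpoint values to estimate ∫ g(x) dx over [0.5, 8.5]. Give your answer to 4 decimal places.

h = 1, n = 8.
h·[y(m₁) + y(m₂) + y(m₃) + y(m₄) + y(m₅) + y(m₆) + y(m₇) + y(m₈)] = 1·(-17.83) = -17.8300.

-17.8300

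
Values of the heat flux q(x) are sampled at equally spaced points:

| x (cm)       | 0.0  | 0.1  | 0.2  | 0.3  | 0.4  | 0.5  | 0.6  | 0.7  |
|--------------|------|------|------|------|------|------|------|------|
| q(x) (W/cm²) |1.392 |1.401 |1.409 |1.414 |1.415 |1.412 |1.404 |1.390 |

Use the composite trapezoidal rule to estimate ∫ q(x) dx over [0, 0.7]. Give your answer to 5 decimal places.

0.98460

h = 0.1, n = 7.
(h/2)·[y₀ + 2y₁ + 2y₂ + 2y₃ + 2y₄ + 2y₅ + 2y₆ + y₇] = 0.05·(19.692) = 0.98460.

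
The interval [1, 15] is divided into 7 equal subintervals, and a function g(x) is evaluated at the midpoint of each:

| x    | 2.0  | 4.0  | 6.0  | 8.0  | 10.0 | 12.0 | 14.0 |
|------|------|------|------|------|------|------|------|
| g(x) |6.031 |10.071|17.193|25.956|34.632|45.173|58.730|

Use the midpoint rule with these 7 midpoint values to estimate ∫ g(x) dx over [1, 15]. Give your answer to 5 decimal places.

395.57200

h = 2, n = 7.
h·[y(m₁) + y(m₂) + y(m₃) + y(m₄) + y(m₅) + y(m₆) + y(m₇)] = 2·(197.786) = 395.57200.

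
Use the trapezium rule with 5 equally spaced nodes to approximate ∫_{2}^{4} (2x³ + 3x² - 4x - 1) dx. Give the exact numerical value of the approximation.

h = (4 − 2)/4 = 0.5.
Nodes x₀,…,x₄ = 2, 2.5, 3, 3.5, 4.
f(x) = 2x³ + 3x² - 4x - 1: f₀=19, f₁=39, f₂=68, f₃=107.5, f₄=159.
(h/2)·[f₀ + 2f₁ + 2f₂ + 2f₃ + f₄] = 0.25·(607) = 151.75.

151.75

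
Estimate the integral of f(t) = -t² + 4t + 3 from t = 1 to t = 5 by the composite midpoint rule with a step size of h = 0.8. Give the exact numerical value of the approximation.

18.88

h = (5 − 1)/5 = 0.8.
Midpoints m₁,…,m₅ = 1.4, 2.2, 3, 3.8, 4.6.
f(m₁)=6.64, f(m₂)=6.96, f(m₃)=6, f(m₄)=3.76, f(m₅)=0.24.
h·[f(m₁) + f(m₂) + f(m₃) + f(m₄) + f(m₅)] = 0.8·(23.6) = 18.88.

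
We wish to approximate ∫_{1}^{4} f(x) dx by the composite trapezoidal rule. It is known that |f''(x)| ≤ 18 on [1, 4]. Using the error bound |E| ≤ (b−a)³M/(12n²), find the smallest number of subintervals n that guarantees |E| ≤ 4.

Need 486/(12n²) ≤ 4.
n² ≥ 486/(12·4) = 10.125 ⇒ n ≥ 3.1820, so the smallest n is 4.

4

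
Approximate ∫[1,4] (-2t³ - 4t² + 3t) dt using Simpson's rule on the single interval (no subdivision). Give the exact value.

-189

S = (b−a)/6 · [f(1) + 4f(2.5) + f(4)] = 0.5·[(-3) + 4·(-48.75) + (-180)] = -189.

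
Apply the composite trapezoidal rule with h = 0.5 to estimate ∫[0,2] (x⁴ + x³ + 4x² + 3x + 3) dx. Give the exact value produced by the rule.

34.3125

h = (2 − 0)/4 = 0.5.
Nodes x₀,…,x₄ = 0, 0.5, 1, 1.5, 2.
f(x) = x⁴ + x³ + 4x² + 3x + 3: f₀=3, f₁=5.6875, f₂=12, f₃=24.9375, f₄=49.
(h/2)·[f₀ + 2f₁ + 2f₂ + 2f₃ + f₄] = 0.25·(137.25) = 34.3125.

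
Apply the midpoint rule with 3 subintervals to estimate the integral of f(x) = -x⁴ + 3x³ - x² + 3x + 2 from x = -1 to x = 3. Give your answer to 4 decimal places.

25.0535

h = (3 − (-1))/3 = 1.333333.
Midpoints m₁,…,m₃ = -0.333333, 1, 2.333333.
f(m₁)=0.765432, f(m₂)=6, f(m₃)=12.024691.
h·[f(m₁) + f(m₂) + f(m₃)] = 1.333333·(18.790123) = 25.0535.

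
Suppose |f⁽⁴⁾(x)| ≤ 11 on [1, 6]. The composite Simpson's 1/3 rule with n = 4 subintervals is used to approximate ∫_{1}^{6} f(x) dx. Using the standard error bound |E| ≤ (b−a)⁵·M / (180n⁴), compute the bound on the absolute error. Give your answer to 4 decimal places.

0.7460

|E| ≤ (5)⁵·11 / (180·4⁴) = 34375/46080 = 0.7460.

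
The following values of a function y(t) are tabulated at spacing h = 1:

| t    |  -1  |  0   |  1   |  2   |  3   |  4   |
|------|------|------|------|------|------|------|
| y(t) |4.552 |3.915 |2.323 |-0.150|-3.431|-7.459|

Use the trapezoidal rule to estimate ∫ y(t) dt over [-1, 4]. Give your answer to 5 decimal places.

h = 1, n = 5.
(h/2)·[y₀ + 2y₁ + 2y₂ + 2y₃ + 2y₄ + y₅] = 0.5·(2.407) = 1.20350.

1.20350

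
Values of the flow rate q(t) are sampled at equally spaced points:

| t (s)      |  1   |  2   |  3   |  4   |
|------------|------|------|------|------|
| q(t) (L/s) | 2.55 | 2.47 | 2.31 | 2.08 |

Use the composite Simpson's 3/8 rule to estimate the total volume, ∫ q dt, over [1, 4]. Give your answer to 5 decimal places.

h = 1, n = 3.
(3h/8)·[y₀ + 3y₁ + 3y₂ + y₃] = 0.375·(18.97) = 7.11375.

7.11375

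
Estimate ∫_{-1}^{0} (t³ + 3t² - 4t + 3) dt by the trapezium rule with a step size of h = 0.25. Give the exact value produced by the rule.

5.765625

h = (0 − (-1))/4 = 0.25.
Nodes t₀,…,t₄ = -1, -0.75, -0.5, -0.25, 0.
f(t) = t³ + 3t² - 4t + 3: f₀=9, f₁=7.265625, f₂=5.625, f₃=4.171875, f₄=3.
(h/2)·[f₀ + 2f₁ + 2f₂ + 2f₃ + f₄] = 0.125·(46.125) = 5.765625.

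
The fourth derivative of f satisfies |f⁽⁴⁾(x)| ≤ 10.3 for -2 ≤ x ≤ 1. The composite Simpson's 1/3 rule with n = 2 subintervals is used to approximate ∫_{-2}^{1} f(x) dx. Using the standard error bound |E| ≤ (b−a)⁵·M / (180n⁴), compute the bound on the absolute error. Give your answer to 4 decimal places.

0.8691

|E| ≤ (3)⁵·10.3 / (180·2⁴) = 2502.9/2880 = 0.8691.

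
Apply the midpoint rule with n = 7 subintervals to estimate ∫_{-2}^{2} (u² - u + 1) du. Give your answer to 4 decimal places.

9.2245

h = (2 − (-2))/7 = 0.571429.
Midpoints m₁,…,m₇ = -1.714286, -1.142857, -0.571429, 0, 0.571429, 1.142857, 1.714286.
f(m₁)=5.653061, f(m₂)=3.448980, f(m₃)=1.897959, f(m₄)=1, f(m₅)=0.755102, f(m₆)=1.163265, f(m₇)=2.224490.
h·[f(m₁) + f(m₂) + f(m₃) + f(m₄) + f(m₅) + f(m₆) + f(m₇)] = 0.571429·(16.142857) = 9.2245.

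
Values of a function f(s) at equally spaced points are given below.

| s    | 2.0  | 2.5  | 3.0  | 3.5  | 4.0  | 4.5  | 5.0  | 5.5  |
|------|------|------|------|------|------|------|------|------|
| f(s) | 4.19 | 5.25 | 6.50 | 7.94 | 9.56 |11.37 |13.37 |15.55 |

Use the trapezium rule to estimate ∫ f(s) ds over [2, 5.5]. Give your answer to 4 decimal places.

h = 0.5, n = 7.
(h/2)·[y₀ + 2y₁ + 2y₂ + 2y₃ + 2y₄ + 2y₅ + 2y₆ + y₇] = 0.25·(127.72) = 31.9300.

31.9300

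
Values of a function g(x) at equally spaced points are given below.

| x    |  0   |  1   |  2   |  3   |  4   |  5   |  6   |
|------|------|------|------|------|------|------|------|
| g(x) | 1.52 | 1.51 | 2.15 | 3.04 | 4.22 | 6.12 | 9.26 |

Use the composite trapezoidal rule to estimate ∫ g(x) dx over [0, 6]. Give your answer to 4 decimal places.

22.4300

h = 1, n = 6.
(h/2)·[y₀ + 2y₁ + 2y₂ + 2y₃ + 2y₄ + 2y₅ + y₆] = 0.5·(44.86) = 22.4300.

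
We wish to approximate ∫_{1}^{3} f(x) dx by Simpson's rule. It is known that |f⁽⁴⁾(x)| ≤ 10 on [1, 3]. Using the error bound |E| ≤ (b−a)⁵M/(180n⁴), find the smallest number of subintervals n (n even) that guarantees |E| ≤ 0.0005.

Need 320/(180n⁴) ≤ 0.0005.
n⁴ ≥ 320/(180·0.0005) = 3555.56 ⇒ n ≥ 7.7219, so the smallest even n is 8. (n must be even for Simpson's rule.)

8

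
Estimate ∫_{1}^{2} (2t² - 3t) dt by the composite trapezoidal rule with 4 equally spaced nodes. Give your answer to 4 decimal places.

h = (2 − 1)/3 = 0.333333.
Nodes t₀,…,t₃ = 1, 1.333333, 1.666667, 2.
f(t) = 2t² - 3t: f₀=-1, f₁=-0.444444, f₂=0.555556, f₃=2.
(h/2)·[f₀ + 2f₁ + 2f₂ + f₃] = 0.166667·(1.222222) = 0.2037.

0.2037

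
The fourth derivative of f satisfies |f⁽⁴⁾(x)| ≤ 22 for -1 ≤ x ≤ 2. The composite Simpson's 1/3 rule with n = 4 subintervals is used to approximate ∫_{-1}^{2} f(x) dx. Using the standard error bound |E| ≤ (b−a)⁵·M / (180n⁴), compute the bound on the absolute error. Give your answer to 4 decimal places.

0.1160

|E| ≤ (3)⁵·22 / (180·4⁴) = 5346/46080 = 0.1160.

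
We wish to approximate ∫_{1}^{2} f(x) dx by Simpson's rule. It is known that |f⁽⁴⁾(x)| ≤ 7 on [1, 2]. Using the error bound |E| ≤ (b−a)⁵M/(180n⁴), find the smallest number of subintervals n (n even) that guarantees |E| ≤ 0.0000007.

Need 7/(180n⁴) ≤ 0.0000007.
n⁴ ≥ 7/(180·0.0000007) = 55555.6 ⇒ n ≥ 15.3526, so the smallest even n is 16. (n must be even for Simpson's rule.)

16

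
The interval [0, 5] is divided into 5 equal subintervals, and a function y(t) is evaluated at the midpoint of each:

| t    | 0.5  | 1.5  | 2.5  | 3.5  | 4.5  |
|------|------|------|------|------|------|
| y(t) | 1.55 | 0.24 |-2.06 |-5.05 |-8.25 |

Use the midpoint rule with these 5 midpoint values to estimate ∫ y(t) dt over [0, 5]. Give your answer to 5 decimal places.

h = 1, n = 5.
h·[y(m₁) + y(m₂) + y(m₃) + y(m₄) + y(m₅)] = 1·(-13.57) = -13.57000.

-13.57000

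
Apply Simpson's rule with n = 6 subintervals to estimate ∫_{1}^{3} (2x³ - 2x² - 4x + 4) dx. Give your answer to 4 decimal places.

14.6667

h = (3 − 1)/6 = 0.333333.
Nodes x₀,…,x₆ = 1, 1.333333, 1.666667, 2, 2.333333, 2.666667, 3.
f(x) = 2x³ - 2x² - 4x + 4: f₀=0, f₁=-0.148148, f₂=1.037037, f₃=4, f₄=9.185185, f₅=17.037037, f₆=28.
(h/3)·[f₀ + 4f₁ + 2f₂ + 4f₃ + 2f₄ + 4f₅ + f₆] = 0.111111·(132) = 14.6667.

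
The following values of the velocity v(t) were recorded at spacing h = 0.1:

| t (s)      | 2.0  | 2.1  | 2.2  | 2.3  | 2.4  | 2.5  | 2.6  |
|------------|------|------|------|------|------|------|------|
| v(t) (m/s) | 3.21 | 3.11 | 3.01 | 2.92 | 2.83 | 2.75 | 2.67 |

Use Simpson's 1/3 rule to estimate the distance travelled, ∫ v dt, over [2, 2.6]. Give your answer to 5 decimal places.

h = 0.1, n = 6.
(h/3)·[y₀ + 4y₁ + 2y₂ + 4y₃ + 2y₄ + 4y₅ + y₆] = 0.033333·(52.68) = 1.75600.

1.75600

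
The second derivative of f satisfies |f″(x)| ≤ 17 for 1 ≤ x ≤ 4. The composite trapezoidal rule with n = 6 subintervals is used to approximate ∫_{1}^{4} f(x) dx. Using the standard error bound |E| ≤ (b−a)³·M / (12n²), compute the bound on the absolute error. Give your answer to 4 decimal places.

1.0625

|E| ≤ (3)³·17 / (12·6²) = 459/432 = 1.0625.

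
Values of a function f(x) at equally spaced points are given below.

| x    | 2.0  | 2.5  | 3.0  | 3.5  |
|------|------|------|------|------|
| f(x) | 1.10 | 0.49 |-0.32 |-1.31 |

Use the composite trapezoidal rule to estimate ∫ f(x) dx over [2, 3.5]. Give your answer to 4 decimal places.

0.0325

h = 0.5, n = 3.
(h/2)·[y₀ + 2y₁ + 2y₂ + y₃] = 0.25·(0.13) = 0.0325.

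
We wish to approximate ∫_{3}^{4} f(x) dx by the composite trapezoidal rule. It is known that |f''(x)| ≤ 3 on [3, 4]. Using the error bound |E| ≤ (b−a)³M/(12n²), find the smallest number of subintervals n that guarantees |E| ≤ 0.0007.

Need 3/(12n²) ≤ 0.0007.
n² ≥ 3/(12·0.0007) = 357.143 ⇒ n ≥ 18.8982, so the smallest n is 19.

19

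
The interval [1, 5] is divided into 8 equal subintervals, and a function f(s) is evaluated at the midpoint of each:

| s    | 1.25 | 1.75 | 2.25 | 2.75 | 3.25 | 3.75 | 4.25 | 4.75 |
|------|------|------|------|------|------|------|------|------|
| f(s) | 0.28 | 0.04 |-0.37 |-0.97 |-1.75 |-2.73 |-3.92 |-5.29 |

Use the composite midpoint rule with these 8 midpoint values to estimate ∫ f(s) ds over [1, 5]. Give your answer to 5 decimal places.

h = 0.5, n = 8.
h·[y(m₁) + y(m₂) + y(m₃) + y(m₄) + y(m₅) + y(m₆) + y(m₇) + y(m₈)] = 0.5·(-14.71) = -7.35500.

-7.35500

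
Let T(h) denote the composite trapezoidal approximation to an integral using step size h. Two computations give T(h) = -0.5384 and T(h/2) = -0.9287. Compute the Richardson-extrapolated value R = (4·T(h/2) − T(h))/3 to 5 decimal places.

R = (4·T(h/2) − T(h)) / 3 = (4·(-0.9287) − (-0.5384))/3 = (-3.1764)/3 = -1.05880.

-1.05880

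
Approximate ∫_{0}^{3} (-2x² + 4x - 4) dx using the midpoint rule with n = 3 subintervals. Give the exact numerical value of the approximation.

-11.5

h = (3 − 0)/3 = 1.
Midpoints m₁,…,m₃ = 0.5, 1.5, 2.5.
f(m₁)=-2.5, f(m₂)=-2.5, f(m₃)=-6.5.
h·[f(m₁) + f(m₂) + f(m₃)] = 1·(-11.5) = -11.5.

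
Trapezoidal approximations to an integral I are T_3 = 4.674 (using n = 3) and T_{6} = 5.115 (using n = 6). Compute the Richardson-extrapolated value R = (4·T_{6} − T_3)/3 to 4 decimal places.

R = (4·T_{6} − T_3) / 3 = (4·5.115 − 4.674)/3 = (15.786)/3 = 5.2620.

5.2620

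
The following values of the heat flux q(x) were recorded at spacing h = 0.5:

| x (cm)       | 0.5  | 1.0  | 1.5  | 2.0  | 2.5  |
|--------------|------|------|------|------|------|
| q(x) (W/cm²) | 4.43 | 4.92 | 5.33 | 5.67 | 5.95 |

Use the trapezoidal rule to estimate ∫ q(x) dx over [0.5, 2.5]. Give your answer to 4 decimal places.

h = 0.5, n = 4.
(h/2)·[y₀ + 2y₁ + 2y₂ + 2y₃ + y₄] = 0.25·(42.22) = 10.5550.

10.5550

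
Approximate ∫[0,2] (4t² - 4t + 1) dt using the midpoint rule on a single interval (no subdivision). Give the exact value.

M = (b−a)·f(1) = 2·(1) = 2.

2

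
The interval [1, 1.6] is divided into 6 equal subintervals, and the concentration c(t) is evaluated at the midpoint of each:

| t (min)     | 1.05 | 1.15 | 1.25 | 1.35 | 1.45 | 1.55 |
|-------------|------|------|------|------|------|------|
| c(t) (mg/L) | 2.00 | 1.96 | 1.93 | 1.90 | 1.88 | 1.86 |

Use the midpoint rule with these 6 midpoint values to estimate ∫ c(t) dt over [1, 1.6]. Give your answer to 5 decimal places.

h = 0.1, n = 6.
h·[y(m₁) + y(m₂) + y(m₃) + y(m₄) + y(m₅) + y(m₆)] = 0.1·(11.53) = 1.15300.

1.15300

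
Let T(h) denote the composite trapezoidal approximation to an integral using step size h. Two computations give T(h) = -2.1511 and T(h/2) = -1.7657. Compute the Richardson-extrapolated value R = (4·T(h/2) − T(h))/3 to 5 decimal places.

-1.63723

R = (4·T(h/2) − T(h)) / 3 = (4·(-1.7657) − (-2.1511))/3 = (-4.9117)/3 = -1.63723.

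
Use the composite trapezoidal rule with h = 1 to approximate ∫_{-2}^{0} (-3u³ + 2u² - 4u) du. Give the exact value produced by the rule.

h = (0 − (-2))/2 = 1.
Nodes u₀,…,u₂ = -2, -1, 0.
f(u) = -3u³ + 2u² - 4u: f₀=40, f₁=9, f₂=0.
(h/2)·[f₀ + 2f₁ + f₂] = 0.5·(58) = 29.

29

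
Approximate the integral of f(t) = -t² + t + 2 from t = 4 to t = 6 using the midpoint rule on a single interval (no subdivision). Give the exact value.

-36

M = (b−a)·f(5) = 2·(-18) = -36.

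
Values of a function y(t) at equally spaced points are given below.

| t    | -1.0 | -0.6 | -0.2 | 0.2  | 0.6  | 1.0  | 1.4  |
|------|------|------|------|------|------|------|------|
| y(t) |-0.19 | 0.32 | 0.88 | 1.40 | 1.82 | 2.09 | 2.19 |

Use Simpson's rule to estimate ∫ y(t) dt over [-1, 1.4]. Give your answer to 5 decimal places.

3.01867

h = 0.4, n = 6.
(h/3)·[y₀ + 4y₁ + 2y₂ + 4y₃ + 2y₄ + 4y₅ + y₆] = 0.133333·(22.64) = 3.01867.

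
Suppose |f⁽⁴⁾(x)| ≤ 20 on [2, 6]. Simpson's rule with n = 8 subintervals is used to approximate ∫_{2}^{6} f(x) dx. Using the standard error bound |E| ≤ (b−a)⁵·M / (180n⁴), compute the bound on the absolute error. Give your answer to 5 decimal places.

0.02778

|E| ≤ (4)⁵·20 / (180·8⁴) = 20480/737280 = 0.02778.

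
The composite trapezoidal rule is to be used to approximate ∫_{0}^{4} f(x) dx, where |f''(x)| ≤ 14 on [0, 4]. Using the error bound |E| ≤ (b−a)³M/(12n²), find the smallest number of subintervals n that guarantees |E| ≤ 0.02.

62

Need 896/(12n²) ≤ 0.02.
n² ≥ 896/(12·0.02) = 3733.33 ⇒ n ≥ 61.1010, so the smallest n is 62.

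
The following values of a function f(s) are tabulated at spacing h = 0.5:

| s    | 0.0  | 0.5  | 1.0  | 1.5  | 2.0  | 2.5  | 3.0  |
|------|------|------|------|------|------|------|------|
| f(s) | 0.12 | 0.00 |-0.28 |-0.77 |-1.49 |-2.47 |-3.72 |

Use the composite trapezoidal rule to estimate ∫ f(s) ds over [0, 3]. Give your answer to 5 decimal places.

-3.40500

h = 0.5, n = 6.
(h/2)·[y₀ + 2y₁ + 2y₂ + 2y₃ + 2y₄ + 2y₅ + y₆] = 0.25·(-13.62) = -3.40500.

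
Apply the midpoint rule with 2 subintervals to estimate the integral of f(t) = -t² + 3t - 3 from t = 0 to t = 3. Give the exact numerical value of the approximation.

-3.9375

h = (3 − 0)/2 = 1.5.
Midpoints m₁,…,m₂ = 0.75, 2.25.
f(m₁)=-1.3125, f(m₂)=-1.3125.
h·[f(m₁) + f(m₂)] = 1.5·(-2.625) = -3.9375.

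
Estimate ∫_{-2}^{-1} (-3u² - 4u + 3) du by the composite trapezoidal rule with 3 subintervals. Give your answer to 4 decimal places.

h = (-1 − (-2))/3 = 0.333333.
Nodes u₀,…,u₃ = -2, -1.666667, -1.333333, -1.
f(u) = -3u² - 4u + 3: f₀=-1, f₁=1.333333, f₂=3, f₃=4.
(h/2)·[f₀ + 2f₁ + 2f₂ + f₃] = 0.166667·(11.666667) = 1.9444.

1.9444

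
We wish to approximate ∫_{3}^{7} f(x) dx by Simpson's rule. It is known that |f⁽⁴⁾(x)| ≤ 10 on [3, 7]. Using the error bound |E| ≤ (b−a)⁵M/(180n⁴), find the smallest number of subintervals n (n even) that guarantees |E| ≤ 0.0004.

20

Need 10240/(180n⁴) ≤ 0.0004.
n⁴ ≥ 10240/(180·0.0004) = 142222 ⇒ n ≥ 19.4197, so the smallest even n is 20. (n must be even for Simpson's rule.)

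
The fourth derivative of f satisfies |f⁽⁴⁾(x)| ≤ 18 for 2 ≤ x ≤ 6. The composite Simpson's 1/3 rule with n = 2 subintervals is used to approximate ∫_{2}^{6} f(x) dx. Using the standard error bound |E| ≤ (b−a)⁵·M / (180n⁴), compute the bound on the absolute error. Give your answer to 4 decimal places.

|E| ≤ (4)⁵·18 / (180·2⁴) = 18432/2880 = 6.4000.

6.4000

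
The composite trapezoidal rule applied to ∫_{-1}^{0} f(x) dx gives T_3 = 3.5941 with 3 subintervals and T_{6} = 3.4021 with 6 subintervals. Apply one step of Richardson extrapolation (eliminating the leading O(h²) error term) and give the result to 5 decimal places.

R = (4·T_{6} − T_3) / 3 = (4·3.4021 − 3.5941)/3 = (10.0143)/3 = 3.33810.

3.33810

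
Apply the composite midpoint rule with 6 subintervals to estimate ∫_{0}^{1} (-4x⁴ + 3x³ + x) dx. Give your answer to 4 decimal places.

0.4580

h = (1 − 0)/6 = 0.166667.
Midpoints m₁,…,m₆ = 0.083333, 0.25, 0.416667, 0.583333, 0.75, 0.916667.
f(m₁)=0.084877, f(m₂)=0.28125, f(m₃)=0.513117, f(m₄)=0.715664, f(m₅)=0.75, f(m₆)=0.403164.
h·[f(m₁) + f(m₂) + f(m₃) + f(m₄) + f(m₅) + f(m₆)] = 0.166667·(2.748071) = 0.4580.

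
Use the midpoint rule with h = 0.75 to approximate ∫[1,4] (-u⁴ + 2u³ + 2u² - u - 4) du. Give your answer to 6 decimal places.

h = (4 − 1)/4 = 0.75.
Midpoints m₁,…,m₄ = 1.375, 2.125, 2.875, 3.625.
f(m₁)=0.031005859375, f(m₂)=1.706787109375, f(m₃)=-11.136962890625, f(m₄)=-58.750244140625.
h·[f(m₁) + f(m₂) + f(m₃) + f(m₄)] = 0.75·(-68.1494140625) = -51.112061.

-51.112061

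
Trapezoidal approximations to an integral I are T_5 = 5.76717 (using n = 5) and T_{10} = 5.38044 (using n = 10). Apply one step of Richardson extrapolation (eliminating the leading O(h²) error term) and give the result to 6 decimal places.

R = (4·T_{10} − T_5) / 3 = (4·5.38044 − 5.76717)/3 = (15.75459)/3 = 5.251530.

5.251530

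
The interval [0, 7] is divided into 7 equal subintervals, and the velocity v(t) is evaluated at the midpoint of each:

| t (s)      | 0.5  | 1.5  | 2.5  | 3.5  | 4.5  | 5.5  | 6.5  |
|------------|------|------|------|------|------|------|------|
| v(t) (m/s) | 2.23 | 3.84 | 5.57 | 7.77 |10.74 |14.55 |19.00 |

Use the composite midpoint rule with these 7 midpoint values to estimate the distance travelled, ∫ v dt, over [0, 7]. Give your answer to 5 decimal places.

h = 1, n = 7.
h·[y(m₁) + y(m₂) + y(m₃) + y(m₄) + y(m₅) + y(m₆) + y(m₇)] = 1·(63.70) = 63.70000.

63.70000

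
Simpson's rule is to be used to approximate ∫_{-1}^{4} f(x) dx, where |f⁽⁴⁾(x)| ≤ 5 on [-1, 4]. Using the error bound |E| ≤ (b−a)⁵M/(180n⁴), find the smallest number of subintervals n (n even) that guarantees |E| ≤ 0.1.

6

Need 15625/(180n⁴) ≤ 0.1.
n⁴ ≥ 15625/(180·0.1) = 868.056 ⇒ n ≥ 5.4280, so the smallest even n is 6. (n must be even for Simpson's rule.)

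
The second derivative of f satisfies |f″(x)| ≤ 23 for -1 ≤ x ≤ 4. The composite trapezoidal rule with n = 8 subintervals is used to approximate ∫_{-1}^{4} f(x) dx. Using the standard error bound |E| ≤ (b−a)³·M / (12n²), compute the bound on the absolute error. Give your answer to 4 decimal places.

|E| ≤ (5)³·23 / (12·8²) = 2875/768 = 3.7435.

3.7435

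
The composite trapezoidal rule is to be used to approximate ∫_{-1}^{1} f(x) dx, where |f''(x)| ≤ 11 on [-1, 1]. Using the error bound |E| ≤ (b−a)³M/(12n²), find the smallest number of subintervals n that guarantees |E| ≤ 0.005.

Need 88/(12n²) ≤ 0.005.
n² ≥ 88/(12·0.005) = 1466.67 ⇒ n ≥ 38.2971, so the smallest n is 39.

39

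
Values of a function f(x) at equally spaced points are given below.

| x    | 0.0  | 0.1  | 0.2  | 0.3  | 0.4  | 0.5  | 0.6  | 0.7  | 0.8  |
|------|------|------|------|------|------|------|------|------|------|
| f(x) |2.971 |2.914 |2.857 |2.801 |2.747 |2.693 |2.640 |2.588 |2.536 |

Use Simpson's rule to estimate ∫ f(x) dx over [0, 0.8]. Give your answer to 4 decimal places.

h = 0.1, n = 8.
(h/3)·[y₀ + 4y₁ + 2y₂ + 4y₃ + 2y₄ + 4y₅ + 2y₆ + 4y₇ + y₈] = 0.033333·(65.979) = 2.1993.

2.1993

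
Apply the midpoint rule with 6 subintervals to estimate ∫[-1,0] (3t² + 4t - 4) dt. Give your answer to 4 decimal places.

-5.0069

h = (0 − (-1))/6 = 0.166667.
Midpoints m₁,…,m₆ = -0.916667, -0.75, -0.583333, -0.416667, -0.25, -0.083333.
f(m₁)=-5.145833, f(m₂)=-5.3125, f(m₃)=-5.3125, f(m₄)=-5.145833, f(m₅)=-4.8125, f(m₆)=-4.3125.
h·[f(m₁) + f(m₂) + f(m₃) + f(m₄) + f(m₅) + f(m₆)] = 0.166667·(-30.041667) = -5.0069.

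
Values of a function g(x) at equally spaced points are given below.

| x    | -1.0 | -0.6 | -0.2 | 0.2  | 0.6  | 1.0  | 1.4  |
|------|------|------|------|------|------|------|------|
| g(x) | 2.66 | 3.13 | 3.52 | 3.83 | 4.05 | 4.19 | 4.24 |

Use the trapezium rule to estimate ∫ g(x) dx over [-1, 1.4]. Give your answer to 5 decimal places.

8.86800

h = 0.4, n = 6.
(h/2)·[y₀ + 2y₁ + 2y₂ + 2y₃ + 2y₄ + 2y₅ + y₆] = 0.2·(44.34) = 8.86800.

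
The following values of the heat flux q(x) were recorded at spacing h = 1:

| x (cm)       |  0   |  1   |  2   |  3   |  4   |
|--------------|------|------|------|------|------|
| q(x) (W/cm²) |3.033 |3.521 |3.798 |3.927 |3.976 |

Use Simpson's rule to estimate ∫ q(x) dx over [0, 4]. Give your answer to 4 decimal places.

h = 1, n = 4.
(h/3)·[y₀ + 4y₁ + 2y₂ + 4y₃ + y₄] = 0.333333·(44.397) = 14.7990.

14.7990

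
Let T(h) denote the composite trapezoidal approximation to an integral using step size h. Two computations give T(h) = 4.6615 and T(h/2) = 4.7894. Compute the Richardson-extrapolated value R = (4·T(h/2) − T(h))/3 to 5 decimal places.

4.83203

R = (4·T(h/2) − T(h)) / 3 = (4·4.7894 − 4.6615)/3 = (14.4961)/3 = 4.83203.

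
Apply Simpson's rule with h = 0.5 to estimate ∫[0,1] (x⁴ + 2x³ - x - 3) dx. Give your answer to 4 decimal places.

-2.7917

h = (1 − 0)/2 = 0.5.
Nodes x₀,…,x₂ = 0, 0.5, 1.
f(x) = x⁴ + 2x³ - x - 3: f₀=-3, f₁=-3.1875, f₂=-1.
(h/3)·[f₀ + 4f₁ + f₂] = 0.166667·(-16.75) = -2.7917.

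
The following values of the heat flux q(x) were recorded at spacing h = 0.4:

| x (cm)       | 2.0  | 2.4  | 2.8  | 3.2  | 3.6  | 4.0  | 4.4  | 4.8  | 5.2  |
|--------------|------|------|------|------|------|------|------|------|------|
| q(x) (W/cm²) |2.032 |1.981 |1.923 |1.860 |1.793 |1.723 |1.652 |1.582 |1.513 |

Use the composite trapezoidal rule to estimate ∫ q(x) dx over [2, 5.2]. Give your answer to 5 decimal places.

5.71460

h = 0.4, n = 8.
(h/2)·[y₀ + 2y₁ + 2y₂ + 2y₃ + 2y₄ + 2y₅ + 2y₆ + 2y₇ + y₈] = 0.2·(28.573) = 5.71460.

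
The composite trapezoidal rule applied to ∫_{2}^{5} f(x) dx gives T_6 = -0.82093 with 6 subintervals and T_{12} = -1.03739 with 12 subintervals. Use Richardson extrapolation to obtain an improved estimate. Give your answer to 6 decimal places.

R = (4·T_{12} − T_6) / 3 = (4·(-1.03739) − (-0.82093))/3 = (-3.32863)/3 = -1.109543.

-1.109543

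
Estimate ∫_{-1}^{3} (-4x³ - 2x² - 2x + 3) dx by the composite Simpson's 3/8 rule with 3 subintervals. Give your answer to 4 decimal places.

-94.6667

h = (3 − (-1))/3 = 1.333333.
Nodes x₀,…,x₃ = -1, 0.333333, 1.666667, 3.
f(x) = -4x³ - 2x² - 2x + 3: f₀=7, f₁=1.962963, f₂=-24.407407, f₃=-129.
(3h/8)·[f₀ + 3f₁ + 3f₂ + f₃] = 0.5·(-189.333333) = -94.6667.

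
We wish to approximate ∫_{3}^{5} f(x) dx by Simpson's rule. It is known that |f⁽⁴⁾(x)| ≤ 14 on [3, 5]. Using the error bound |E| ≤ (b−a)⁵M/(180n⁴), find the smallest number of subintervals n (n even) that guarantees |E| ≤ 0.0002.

Need 448/(180n⁴) ≤ 0.0002.
n⁴ ≥ 448/(180·0.0002) = 12444.4 ⇒ n ≥ 10.5619, so the smallest even n is 12. (n must be even for Simpson's rule.)

12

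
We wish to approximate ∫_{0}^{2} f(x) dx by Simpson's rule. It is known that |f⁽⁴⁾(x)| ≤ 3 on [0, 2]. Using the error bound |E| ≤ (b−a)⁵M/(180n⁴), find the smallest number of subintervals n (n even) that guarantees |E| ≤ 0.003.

4

Need 96/(180n⁴) ≤ 0.003.
n⁴ ≥ 96/(180·0.003) = 177.778 ⇒ n ≥ 3.6515, so the smallest even n is 4. (n must be even for Simpson's rule.)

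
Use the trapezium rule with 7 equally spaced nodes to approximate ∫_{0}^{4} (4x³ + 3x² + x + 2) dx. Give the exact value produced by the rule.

h = (4 − 0)/6 = 0.666667.
Nodes x₀,…,x₆ = 0, 0.666667, 1.333333, 2, 2.666667, 3.333333, 4.
f(x) = 4x³ + 3x² + x + 2: f₀=2, f₁=5.185185, f₂=18.148148, f₃=48, f₄=101.851852, f₅=186.814815, f₆=310.
(h/2)·[f₀ + 2f₁ + 2f₂ + 2f₃ + 2f₄ + 2f₅ + f₆] = 0.333333·(1032) = 344.

344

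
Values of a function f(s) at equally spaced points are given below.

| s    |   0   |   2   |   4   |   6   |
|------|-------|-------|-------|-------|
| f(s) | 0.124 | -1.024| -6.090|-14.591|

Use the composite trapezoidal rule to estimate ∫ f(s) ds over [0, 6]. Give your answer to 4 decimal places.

h = 2, n = 3.
(h/2)·[y₀ + 2y₁ + 2y₂ + y₃] = 1·(-28.695) = -28.6950.

-28.6950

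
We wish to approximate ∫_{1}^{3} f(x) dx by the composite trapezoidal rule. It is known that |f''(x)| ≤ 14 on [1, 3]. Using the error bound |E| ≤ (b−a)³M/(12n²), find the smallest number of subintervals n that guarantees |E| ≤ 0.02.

Need 112/(12n²) ≤ 0.02.
n² ≥ 112/(12·0.02) = 466.667 ⇒ n ≥ 21.6025, so the smallest n is 22.

22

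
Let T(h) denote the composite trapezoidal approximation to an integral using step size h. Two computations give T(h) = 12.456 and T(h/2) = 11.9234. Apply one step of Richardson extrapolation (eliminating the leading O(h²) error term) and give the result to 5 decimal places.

R = (4·T(h/2) − T(h)) / 3 = (4·11.9234 − 12.456)/3 = (35.2376)/3 = 11.74587.

11.74587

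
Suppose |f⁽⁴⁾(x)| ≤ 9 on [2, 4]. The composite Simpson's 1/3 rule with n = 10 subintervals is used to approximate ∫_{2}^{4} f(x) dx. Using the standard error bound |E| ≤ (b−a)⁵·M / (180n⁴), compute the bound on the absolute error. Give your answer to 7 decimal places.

0.0001600

|E| ≤ (2)⁵·9 / (180·10⁴) = 288/1800000 = 0.0001600.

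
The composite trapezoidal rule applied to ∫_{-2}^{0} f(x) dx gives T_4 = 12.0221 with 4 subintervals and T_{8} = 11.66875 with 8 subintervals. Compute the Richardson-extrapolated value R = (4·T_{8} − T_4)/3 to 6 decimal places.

11.550967

R = (4·T_{8} − T_4) / 3 = (4·11.66875 − 12.0221)/3 = (34.65290)/3 = 11.550967.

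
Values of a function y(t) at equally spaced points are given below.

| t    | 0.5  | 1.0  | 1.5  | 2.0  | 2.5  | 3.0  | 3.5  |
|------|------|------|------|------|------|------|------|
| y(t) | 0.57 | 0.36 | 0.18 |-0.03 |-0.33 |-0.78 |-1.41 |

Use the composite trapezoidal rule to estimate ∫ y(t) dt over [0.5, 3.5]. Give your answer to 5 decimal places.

h = 0.5, n = 6.
(h/2)·[y₀ + 2y₁ + 2y₂ + 2y₃ + 2y₄ + 2y₅ + y₆] = 0.25·(-2.04) = -0.51000.

-0.51000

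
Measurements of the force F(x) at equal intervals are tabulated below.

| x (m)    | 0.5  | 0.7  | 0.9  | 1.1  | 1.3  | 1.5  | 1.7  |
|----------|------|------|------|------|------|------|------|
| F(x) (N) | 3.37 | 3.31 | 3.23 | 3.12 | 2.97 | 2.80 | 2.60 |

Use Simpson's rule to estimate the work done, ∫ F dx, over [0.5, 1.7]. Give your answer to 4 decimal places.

h = 0.2, n = 6.
(h/3)·[y₀ + 4y₁ + 2y₂ + 4y₃ + 2y₄ + 4y₅ + y₆] = 0.066667·(55.29) = 3.6860.

3.6860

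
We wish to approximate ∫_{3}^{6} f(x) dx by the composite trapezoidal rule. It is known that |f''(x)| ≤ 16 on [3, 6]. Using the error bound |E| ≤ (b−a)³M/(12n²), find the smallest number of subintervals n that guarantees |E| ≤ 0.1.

19

Need 432/(12n²) ≤ 0.1.
n² ≥ 432/(12·0.1) = 360 ⇒ n ≥ 18.9737, so the smallest n is 19.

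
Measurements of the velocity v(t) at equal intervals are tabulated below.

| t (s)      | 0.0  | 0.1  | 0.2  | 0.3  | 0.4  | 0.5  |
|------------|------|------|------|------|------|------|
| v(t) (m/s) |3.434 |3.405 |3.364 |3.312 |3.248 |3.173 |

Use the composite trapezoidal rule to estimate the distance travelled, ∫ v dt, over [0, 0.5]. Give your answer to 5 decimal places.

1.66325

h = 0.1, n = 5.
(h/2)·[y₀ + 2y₁ + 2y₂ + 2y₃ + 2y₄ + y₅] = 0.05·(33.265) = 1.66325.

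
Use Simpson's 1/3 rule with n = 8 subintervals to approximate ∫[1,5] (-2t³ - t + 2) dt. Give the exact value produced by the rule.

h = (5 − 1)/8 = 0.5.
Nodes t₀,…,t₈ = 1, 1.5, 2, 2.5, 3, 3.5, 4, 4.5, 5.
f(t) = -2t³ - t + 2: f₀=-1, f₁=-6.25, f₂=-16, f₃=-31.75, f₄=-55, f₅=-87.25, f₆=-130, f₇=-184.75, f₈=-253.
(h/3)·[f₀ + 4f₁ + 2f₂ + 4f₃ + 2f₄ + 4f₅ + 2f₆ + 4f₇ + f₈] = 0.166667·(-1896) = -316.

-316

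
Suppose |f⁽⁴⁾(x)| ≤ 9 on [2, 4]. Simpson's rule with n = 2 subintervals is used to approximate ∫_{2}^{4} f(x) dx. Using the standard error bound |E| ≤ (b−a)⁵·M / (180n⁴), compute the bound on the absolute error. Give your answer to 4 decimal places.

|E| ≤ (2)⁵·9 / (180·2⁴) = 288/2880 = 0.1000.

0.1000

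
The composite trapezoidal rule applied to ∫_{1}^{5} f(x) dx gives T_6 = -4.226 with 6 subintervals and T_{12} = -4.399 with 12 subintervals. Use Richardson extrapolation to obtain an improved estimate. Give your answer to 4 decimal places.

-4.4567

R = (4·T_{12} − T_6) / 3 = (4·(-4.399) − (-4.226))/3 = (-13.370)/3 = -4.4567.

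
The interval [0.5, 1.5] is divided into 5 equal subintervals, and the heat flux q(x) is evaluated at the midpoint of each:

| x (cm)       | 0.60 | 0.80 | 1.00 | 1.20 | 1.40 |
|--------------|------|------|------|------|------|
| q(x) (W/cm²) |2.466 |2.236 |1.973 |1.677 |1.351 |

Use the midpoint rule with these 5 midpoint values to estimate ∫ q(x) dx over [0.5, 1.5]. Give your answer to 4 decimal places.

h = 0.2, n = 5.
h·[y(m₁) + y(m₂) + y(m₃) + y(m₄) + y(m₅)] = 0.2·(9.703) = 1.9406.

1.9406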